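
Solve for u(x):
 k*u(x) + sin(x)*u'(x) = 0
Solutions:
 u(x) = C1*exp(k*(-log(cos(x) - 1) + log(cos(x) + 1))/2)


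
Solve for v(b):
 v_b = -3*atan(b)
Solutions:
 v(b) = C1 - 3*b*atan(b) + 3*log(b^2 + 1)/2


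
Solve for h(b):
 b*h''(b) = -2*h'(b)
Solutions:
 h(b) = C1 + C2/b


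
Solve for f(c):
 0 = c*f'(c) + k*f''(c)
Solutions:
 f(c) = C1 + C2*sqrt(k)*erf(sqrt(2)*c*sqrt(1/k)/2)


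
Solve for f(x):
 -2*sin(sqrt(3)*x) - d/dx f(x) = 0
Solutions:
 f(x) = C1 + 2*sqrt(3)*cos(sqrt(3)*x)/3


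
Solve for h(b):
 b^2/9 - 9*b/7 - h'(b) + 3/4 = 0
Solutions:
 h(b) = C1 + b^3/27 - 9*b^2/14 + 3*b/4


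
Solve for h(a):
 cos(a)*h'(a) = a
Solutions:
 h(a) = C1 + Integral(a/cos(a), a)


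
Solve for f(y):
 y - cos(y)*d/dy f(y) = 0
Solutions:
 f(y) = C1 + Integral(y/cos(y), y)


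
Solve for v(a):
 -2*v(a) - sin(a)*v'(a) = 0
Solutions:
 v(a) = C1*(cos(a) + 1)/(cos(a) - 1)


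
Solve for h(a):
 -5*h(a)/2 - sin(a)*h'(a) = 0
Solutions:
 h(a) = C1*(cos(a) + 1)^(5/4)/(cos(a) - 1)^(5/4)


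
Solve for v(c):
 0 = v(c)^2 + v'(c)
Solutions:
 v(c) = 1/(C1 + c)


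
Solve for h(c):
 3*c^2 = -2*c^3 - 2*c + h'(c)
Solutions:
 h(c) = C1 + c^4/2 + c^3 + c^2


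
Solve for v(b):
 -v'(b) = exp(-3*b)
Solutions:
 v(b) = C1 + exp(-3*b)/3


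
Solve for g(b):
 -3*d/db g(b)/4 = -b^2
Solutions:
 g(b) = C1 + 4*b^3/9


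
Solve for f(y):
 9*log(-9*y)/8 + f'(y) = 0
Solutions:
 f(y) = C1 - 9*y*log(-y)/8 + 9*y*(1 - 2*log(3))/8


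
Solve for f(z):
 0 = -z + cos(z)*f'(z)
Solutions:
 f(z) = C1 + Integral(z/cos(z), z)


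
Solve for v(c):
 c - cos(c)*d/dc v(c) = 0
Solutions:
 v(c) = C1 + Integral(c/cos(c), c)


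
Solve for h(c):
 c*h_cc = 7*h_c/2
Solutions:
 h(c) = C1 + C2*c^(9/2)


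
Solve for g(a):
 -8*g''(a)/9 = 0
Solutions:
 g(a) = C1 + C2*a


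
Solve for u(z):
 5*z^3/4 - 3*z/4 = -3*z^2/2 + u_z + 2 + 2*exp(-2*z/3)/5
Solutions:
 u(z) = C1 + 5*z^4/16 + z^3/2 - 3*z^2/8 - 2*z + 3*exp(-2*z/3)/5


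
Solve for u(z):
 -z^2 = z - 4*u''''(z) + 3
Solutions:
 u(z) = C1 + C2*z + C3*z^2 + C4*z^3 + z^6/1440 + z^5/480 + z^4/32


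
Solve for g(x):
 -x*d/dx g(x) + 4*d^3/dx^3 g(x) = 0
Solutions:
 g(x) = C1 + Integral(C2*airyai(2^(1/3)*x/2) + C3*airybi(2^(1/3)*x/2), x)


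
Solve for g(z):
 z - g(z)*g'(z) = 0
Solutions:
 g(z) = -sqrt(C1 + z^2)
 g(z) = sqrt(C1 + z^2)


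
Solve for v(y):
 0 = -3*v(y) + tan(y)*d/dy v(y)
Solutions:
 v(y) = C1*sin(y)^3


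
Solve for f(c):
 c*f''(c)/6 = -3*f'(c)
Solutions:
 f(c) = C1 + C2/c^17


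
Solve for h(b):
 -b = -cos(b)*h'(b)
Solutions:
 h(b) = C1 + Integral(b/cos(b), b)


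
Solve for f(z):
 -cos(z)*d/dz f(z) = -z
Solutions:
 f(z) = C1 + Integral(z/cos(z), z)


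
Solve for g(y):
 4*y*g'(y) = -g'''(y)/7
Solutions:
 g(y) = C1 + Integral(C2*airyai(-28^(1/3)*y) + C3*airybi(-28^(1/3)*y), y)


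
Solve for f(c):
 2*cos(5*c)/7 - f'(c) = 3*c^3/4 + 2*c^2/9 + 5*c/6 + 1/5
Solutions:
 f(c) = C1 - 3*c^4/16 - 2*c^3/27 - 5*c^2/12 - c/5 + 2*sin(5*c)/35


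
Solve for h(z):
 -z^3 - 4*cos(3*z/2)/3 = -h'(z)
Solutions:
 h(z) = C1 + z^4/4 + 8*sin(3*z/2)/9


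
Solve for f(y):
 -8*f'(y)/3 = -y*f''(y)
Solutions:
 f(y) = C1 + C2*y^(11/3)


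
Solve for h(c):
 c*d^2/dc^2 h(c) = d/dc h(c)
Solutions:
 h(c) = C1 + C2*c^2


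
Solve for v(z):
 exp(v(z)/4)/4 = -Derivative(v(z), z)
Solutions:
 v(z) = 4*log(1/(C1 + z)) + 16*log(2)


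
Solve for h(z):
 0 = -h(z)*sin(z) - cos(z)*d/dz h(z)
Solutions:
 h(z) = C1*cos(z)


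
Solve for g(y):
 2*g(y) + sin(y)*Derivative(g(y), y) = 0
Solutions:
 g(y) = C1*(cos(y) + 1)/(cos(y) - 1)


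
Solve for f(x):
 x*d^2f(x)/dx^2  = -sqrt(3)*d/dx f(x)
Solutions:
 f(x) = C1 + C2*x^(1 - sqrt(3))


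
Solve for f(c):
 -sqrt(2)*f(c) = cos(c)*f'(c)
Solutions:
 f(c) = C1*(sin(c) - 1)^(sqrt(2)/2)/(sin(c) + 1)^(sqrt(2)/2)


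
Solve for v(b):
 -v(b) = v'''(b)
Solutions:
 v(b) = C3*exp(-b) + (C1*sin(sqrt(3)*b/2) + C2*cos(sqrt(3)*b/2))*exp(b/2)


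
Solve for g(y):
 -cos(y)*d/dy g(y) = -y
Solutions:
 g(y) = C1 + Integral(y/cos(y), y)


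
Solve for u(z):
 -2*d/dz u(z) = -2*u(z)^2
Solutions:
 u(z) = -1/(C1 + z)


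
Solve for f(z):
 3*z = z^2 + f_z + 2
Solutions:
 f(z) = C1 - z^3/3 + 3*z^2/2 - 2*z


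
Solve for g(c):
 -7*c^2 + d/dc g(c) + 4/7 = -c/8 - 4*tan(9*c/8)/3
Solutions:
 g(c) = C1 + 7*c^3/3 - c^2/16 - 4*c/7 + 32*log(cos(9*c/8))/27


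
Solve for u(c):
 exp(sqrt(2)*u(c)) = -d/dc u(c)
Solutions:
 u(c) = sqrt(2)*(2*log(1/(C1 + c)) - log(2))/4


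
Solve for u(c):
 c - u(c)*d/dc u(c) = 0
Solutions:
 u(c) = -sqrt(C1 + c^2)
 u(c) = sqrt(C1 + c^2)


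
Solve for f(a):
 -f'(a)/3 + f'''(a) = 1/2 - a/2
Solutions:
 f(a) = C1 + C2*exp(-sqrt(3)*a/3) + C3*exp(sqrt(3)*a/3) + 3*a^2/4 - 3*a/2


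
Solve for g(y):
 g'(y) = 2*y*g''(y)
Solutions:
 g(y) = C1 + C2*y^(3/2)


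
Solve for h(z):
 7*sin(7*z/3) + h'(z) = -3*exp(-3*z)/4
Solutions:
 h(z) = C1 + 3*cos(7*z/3) + exp(-3*z)/4


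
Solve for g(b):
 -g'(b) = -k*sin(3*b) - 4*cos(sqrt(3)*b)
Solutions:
 g(b) = C1 - k*cos(3*b)/3 + 4*sqrt(3)*sin(sqrt(3)*b)/3


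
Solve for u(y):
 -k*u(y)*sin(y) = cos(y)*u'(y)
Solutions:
 u(y) = C1*exp(k*log(cos(y)))


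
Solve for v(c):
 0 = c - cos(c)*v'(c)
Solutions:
 v(c) = C1 + Integral(c/cos(c), c)


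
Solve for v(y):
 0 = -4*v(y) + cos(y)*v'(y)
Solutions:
 v(y) = C1*(sin(y)^2 + 2*sin(y) + 1)/(sin(y)^2 - 2*sin(y) + 1)


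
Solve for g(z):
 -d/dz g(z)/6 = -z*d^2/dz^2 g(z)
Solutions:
 g(z) = C1 + C2*z^(7/6)


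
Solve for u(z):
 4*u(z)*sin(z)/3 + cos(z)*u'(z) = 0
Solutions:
 u(z) = C1*cos(z)^(4/3)


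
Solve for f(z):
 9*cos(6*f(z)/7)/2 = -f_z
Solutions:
 9*z/2 - 7*log(sin(6*f(z)/7) - 1)/12 + 7*log(sin(6*f(z)/7) + 1)/12 = C1


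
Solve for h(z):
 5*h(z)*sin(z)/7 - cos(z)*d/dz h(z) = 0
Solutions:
 h(z) = C1/cos(z)^(5/7)


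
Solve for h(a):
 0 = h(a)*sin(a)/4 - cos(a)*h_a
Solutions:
 h(a) = C1/cos(a)^(1/4)


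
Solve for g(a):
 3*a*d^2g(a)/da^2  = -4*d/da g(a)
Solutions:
 g(a) = C1 + C2/a^(1/3)


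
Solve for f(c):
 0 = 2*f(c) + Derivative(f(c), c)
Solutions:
 f(c) = C1*exp(-2*c)


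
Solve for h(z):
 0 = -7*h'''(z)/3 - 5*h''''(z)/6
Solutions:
 h(z) = C1 + C2*z + C3*z^2 + C4*exp(-14*z/5)


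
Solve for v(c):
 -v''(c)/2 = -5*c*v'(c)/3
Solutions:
 v(c) = C1 + C2*erfi(sqrt(15)*c/3)


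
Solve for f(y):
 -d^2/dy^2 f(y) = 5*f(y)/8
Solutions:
 f(y) = C1*sin(sqrt(10)*y/4) + C2*cos(sqrt(10)*y/4)


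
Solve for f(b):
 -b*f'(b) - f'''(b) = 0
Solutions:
 f(b) = C1 + Integral(C2*airyai(-b) + C3*airybi(-b), b)


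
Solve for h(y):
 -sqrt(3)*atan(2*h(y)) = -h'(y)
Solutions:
 Integral(1/atan(2*_y), (_y, h(y))) = C1 + sqrt(3)*y


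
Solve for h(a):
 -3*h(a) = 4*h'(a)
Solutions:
 h(a) = C1*exp(-3*a/4)


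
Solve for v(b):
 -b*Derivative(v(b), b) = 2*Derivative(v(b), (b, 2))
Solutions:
 v(b) = C1 + C2*erf(b/2)


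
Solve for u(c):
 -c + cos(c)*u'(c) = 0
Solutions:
 u(c) = C1 + Integral(c/cos(c), c)


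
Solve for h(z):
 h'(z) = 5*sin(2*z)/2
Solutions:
 h(z) = C1 - 5*cos(2*z)/4


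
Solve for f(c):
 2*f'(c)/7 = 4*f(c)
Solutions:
 f(c) = C1*exp(14*c)


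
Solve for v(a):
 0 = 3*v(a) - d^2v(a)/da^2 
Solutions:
 v(a) = C1*exp(-sqrt(3)*a) + C2*exp(sqrt(3)*a)


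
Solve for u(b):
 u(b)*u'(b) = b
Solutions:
 u(b) = -sqrt(C1 + b^2)
 u(b) = sqrt(C1 + b^2)


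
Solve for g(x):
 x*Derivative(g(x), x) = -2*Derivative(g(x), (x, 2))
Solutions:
 g(x) = C1 + C2*erf(x/2)


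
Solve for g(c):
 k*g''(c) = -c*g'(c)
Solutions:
 g(c) = C1 + C2*sqrt(k)*erf(sqrt(2)*c*sqrt(1/k)/2)


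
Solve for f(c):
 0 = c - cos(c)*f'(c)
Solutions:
 f(c) = C1 + Integral(c/cos(c), c)


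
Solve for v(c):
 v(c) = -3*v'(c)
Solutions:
 v(c) = C1*exp(-c/3)


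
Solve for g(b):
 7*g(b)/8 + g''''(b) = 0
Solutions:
 g(b) = (C1*sin(2^(3/4)*7^(1/4)*b/4) + C2*cos(2^(3/4)*7^(1/4)*b/4))*exp(-2^(3/4)*7^(1/4)*b/4) + (C3*sin(2^(3/4)*7^(1/4)*b/4) + C4*cos(2^(3/4)*7^(1/4)*b/4))*exp(2^(3/4)*7^(1/4)*b/4)


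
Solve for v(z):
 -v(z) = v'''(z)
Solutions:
 v(z) = C3*exp(-z) + (C1*sin(sqrt(3)*z/2) + C2*cos(sqrt(3)*z/2))*exp(z/2)


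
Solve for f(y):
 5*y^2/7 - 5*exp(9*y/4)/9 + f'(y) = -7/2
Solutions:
 f(y) = C1 - 5*y^3/21 - 7*y/2 + 20*exp(9*y/4)/81


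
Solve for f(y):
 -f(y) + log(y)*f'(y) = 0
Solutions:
 f(y) = C1*exp(li(y))


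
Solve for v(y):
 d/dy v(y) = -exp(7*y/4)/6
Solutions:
 v(y) = C1 - 2*exp(7*y/4)/21


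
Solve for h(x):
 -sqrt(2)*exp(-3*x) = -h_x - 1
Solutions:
 h(x) = C1 - x - sqrt(2)*exp(-3*x)/3


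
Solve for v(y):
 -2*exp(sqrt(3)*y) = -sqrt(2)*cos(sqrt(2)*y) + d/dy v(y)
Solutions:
 v(y) = C1 - 2*sqrt(3)*exp(sqrt(3)*y)/3 + sin(sqrt(2)*y)


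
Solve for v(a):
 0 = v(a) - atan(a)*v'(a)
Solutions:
 v(a) = C1*exp(Integral(1/atan(a), a))


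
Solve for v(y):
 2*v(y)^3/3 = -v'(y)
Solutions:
 v(y) = -sqrt(6)*sqrt(-1/(C1 - 2*y))/2
 v(y) = sqrt(6)*sqrt(-1/(C1 - 2*y))/2


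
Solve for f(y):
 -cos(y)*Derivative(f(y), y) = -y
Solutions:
 f(y) = C1 + Integral(y/cos(y), y)


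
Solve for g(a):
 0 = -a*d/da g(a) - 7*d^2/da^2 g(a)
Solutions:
 g(a) = C1 + C2*erf(sqrt(14)*a/14)


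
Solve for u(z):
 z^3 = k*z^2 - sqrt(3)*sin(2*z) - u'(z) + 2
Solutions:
 u(z) = C1 + k*z^3/3 - z^4/4 + 2*z + sqrt(3)*cos(2*z)/2


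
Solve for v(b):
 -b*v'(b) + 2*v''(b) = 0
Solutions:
 v(b) = C1 + C2*erfi(b/2)


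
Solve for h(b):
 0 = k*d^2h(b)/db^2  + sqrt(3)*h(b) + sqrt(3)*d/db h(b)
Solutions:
 h(b) = C1*exp(b*(sqrt(-4*sqrt(3)*k + 3) - sqrt(3))/(2*k)) + C2*exp(-b*(sqrt(-4*sqrt(3)*k + 3) + sqrt(3))/(2*k))


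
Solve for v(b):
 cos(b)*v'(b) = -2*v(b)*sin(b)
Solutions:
 v(b) = C1*cos(b)^2


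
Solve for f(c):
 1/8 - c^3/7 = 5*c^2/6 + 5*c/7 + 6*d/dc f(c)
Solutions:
 f(c) = C1 - c^4/168 - 5*c^3/108 - 5*c^2/84 + c/48


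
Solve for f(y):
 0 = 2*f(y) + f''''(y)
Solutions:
 f(y) = (C1*sin(2^(3/4)*y/2) + C2*cos(2^(3/4)*y/2))*exp(-2^(3/4)*y/2) + (C3*sin(2^(3/4)*y/2) + C4*cos(2^(3/4)*y/2))*exp(2^(3/4)*y/2)


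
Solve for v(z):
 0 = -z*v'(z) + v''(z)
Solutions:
 v(z) = C1 + C2*erfi(sqrt(2)*z/2)


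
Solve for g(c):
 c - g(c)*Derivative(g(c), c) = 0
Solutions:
 g(c) = -sqrt(C1 + c^2)
 g(c) = sqrt(C1 + c^2)


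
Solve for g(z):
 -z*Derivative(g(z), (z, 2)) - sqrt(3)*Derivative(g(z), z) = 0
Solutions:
 g(z) = C1 + C2*z^(1 - sqrt(3))


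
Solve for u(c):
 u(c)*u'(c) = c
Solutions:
 u(c) = -sqrt(C1 + c^2)
 u(c) = sqrt(C1 + c^2)


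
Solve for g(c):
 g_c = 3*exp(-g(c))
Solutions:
 g(c) = log(C1 + 3*c)


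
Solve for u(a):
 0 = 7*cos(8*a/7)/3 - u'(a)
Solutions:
 u(a) = C1 + 49*sin(8*a/7)/24


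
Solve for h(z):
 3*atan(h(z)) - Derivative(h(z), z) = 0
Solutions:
 Integral(1/atan(_y), (_y, h(z))) = C1 + 3*z


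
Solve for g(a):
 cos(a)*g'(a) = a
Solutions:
 g(a) = C1 + Integral(a/cos(a), a)


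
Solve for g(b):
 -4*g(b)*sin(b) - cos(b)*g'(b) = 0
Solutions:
 g(b) = C1*cos(b)^4


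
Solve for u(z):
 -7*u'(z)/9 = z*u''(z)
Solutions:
 u(z) = C1 + C2*z^(2/9)


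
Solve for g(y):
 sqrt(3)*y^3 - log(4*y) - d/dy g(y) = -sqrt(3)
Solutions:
 g(y) = C1 + sqrt(3)*y^4/4 - y*log(y) - y*log(4) + y + sqrt(3)*y


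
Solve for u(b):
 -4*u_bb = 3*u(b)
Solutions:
 u(b) = C1*sin(sqrt(3)*b/2) + C2*cos(sqrt(3)*b/2)


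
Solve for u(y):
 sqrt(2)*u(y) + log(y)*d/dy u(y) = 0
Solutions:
 u(y) = C1*exp(-sqrt(2)*li(y))


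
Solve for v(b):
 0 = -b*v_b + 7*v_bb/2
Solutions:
 v(b) = C1 + C2*erfi(sqrt(7)*b/7)


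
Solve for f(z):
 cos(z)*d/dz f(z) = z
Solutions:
 f(z) = C1 + Integral(z/cos(z), z)


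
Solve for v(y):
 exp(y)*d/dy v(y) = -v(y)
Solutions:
 v(y) = C1*exp(exp(-y))


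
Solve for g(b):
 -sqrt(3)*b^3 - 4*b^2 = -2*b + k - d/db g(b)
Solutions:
 g(b) = C1 + sqrt(3)*b^4/4 + 4*b^3/3 - b^2 + b*k


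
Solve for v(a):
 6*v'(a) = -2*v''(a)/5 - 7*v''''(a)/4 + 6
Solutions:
 v(a) = C1 + C2*exp(a*(-4*2450^(1/3)*3^(2/3)/(4725 + sqrt(22328985))^(1/3) + 420^(1/3)*(4725 + sqrt(22328985))^(1/3))/210)*sin(3^(1/6)*a*(12*2450^(1/3)/(4725 + sqrt(22328985))^(1/3) + 140^(1/3)*3^(2/3)*(4725 + sqrt(22328985))^(1/3))/210) + C3*exp(a*(-4*2450^(1/3)*3^(2/3)/(4725 + sqrt(22328985))^(1/3) + 420^(1/3)*(4725 + sqrt(22328985))^(1/3))/210)*cos(3^(1/6)*a*(12*2450^(1/3)/(4725 + sqrt(22328985))^(1/3) + 140^(1/3)*3^(2/3)*(4725 + sqrt(22328985))^(1/3))/210) + C4*exp(-a*(-4*2450^(1/3)*3^(2/3)/(4725 + sqrt(22328985))^(1/3) + 420^(1/3)*(4725 + sqrt(22328985))^(1/3))/105) + a


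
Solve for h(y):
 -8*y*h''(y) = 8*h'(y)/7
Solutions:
 h(y) = C1 + C2*y^(6/7)


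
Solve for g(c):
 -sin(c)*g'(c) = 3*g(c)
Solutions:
 g(c) = C1*(cos(c) + 1)^(3/2)/(cos(c) - 1)^(3/2)


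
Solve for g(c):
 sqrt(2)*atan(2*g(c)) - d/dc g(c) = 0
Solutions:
 Integral(1/atan(2*_y), (_y, g(c))) = C1 + sqrt(2)*c


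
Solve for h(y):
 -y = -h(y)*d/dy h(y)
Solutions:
 h(y) = -sqrt(C1 + y^2)
 h(y) = sqrt(C1 + y^2)


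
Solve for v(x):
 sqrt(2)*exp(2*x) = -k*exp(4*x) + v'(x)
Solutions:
 v(x) = C1 + k*exp(4*x)/4 + sqrt(2)*exp(2*x)/2


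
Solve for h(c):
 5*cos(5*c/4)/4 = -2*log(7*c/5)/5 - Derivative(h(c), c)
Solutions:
 h(c) = C1 - 2*c*log(c)/5 - 2*c*log(7)/5 + 2*c/5 + 2*c*log(5)/5 - sin(5*c/4)


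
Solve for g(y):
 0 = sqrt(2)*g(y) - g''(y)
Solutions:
 g(y) = C1*exp(-2^(1/4)*y) + C2*exp(2^(1/4)*y)


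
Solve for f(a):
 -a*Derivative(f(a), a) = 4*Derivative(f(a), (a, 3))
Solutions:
 f(a) = C1 + Integral(C2*airyai(-2^(1/3)*a/2) + C3*airybi(-2^(1/3)*a/2), a)


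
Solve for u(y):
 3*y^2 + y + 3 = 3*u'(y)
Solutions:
 u(y) = C1 + y^3/3 + y^2/6 + y


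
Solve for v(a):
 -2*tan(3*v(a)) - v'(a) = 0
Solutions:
 v(a) = -asin(C1*exp(-6*a))/3 + pi/3
 v(a) = asin(C1*exp(-6*a))/3


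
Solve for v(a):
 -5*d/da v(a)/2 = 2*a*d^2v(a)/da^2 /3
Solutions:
 v(a) = C1 + C2/a^(11/4)


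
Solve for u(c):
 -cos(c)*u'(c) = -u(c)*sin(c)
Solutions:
 u(c) = C1/cos(c)


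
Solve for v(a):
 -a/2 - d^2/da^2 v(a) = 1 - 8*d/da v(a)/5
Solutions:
 v(a) = C1 + C2*exp(8*a/5) + 5*a^2/32 + 105*a/128


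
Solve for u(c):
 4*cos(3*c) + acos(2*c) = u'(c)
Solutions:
 u(c) = C1 + c*acos(2*c) - sqrt(1 - 4*c^2)/2 + 4*sin(3*c)/3


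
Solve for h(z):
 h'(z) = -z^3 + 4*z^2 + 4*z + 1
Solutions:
 h(z) = C1 - z^4/4 + 4*z^3/3 + 2*z^2 + z


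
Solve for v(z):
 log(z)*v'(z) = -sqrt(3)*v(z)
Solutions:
 v(z) = C1*exp(-sqrt(3)*li(z))


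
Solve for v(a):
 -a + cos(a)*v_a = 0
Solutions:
 v(a) = C1 + Integral(a/cos(a), a)


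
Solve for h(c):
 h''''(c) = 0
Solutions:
 h(c) = C1 + C2*c + C3*c^2 + C4*c^3


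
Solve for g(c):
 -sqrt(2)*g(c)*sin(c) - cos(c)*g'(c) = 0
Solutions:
 g(c) = C1*cos(c)^(sqrt(2))


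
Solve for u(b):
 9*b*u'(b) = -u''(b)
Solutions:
 u(b) = C1 + C2*erf(3*sqrt(2)*b/2)


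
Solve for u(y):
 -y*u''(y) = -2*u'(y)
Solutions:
 u(y) = C1 + C2*y^3


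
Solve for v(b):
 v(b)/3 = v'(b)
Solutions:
 v(b) = C1*exp(b/3)


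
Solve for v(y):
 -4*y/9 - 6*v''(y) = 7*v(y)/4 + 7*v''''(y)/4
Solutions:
 v(y) = C1*sin(sqrt(7)*y*sqrt(12 - sqrt(95))/7) + C2*sin(sqrt(7)*y*sqrt(sqrt(95) + 12)/7) + C3*cos(sqrt(7)*y*sqrt(12 - sqrt(95))/7) + C4*cos(sqrt(7)*y*sqrt(sqrt(95) + 12)/7) - 16*y/63


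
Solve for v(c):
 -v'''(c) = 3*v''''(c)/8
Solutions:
 v(c) = C1 + C2*c + C3*c^2 + C4*exp(-8*c/3)


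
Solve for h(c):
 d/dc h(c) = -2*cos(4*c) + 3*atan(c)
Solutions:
 h(c) = C1 + 3*c*atan(c) - 3*log(c^2 + 1)/2 - sin(4*c)/2


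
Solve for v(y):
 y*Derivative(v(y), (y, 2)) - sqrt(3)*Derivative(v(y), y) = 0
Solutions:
 v(y) = C1 + C2*y^(1 + sqrt(3))


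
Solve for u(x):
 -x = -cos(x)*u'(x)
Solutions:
 u(x) = C1 + Integral(x/cos(x), x)


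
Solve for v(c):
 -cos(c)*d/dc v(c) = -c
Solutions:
 v(c) = C1 + Integral(c/cos(c), c)


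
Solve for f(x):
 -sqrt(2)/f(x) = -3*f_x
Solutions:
 f(x) = -sqrt(C1 + 6*sqrt(2)*x)/3
 f(x) = sqrt(C1 + 6*sqrt(2)*x)/3


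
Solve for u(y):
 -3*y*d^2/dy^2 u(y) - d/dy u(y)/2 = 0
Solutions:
 u(y) = C1 + C2*y^(5/6)


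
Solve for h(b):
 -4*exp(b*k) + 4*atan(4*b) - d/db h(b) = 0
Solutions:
 h(b) = C1 + 4*b*atan(4*b) - 4*Piecewise((exp(b*k)/k, Ne(k, 0)), (b, True)) - log(16*b^2 + 1)/2


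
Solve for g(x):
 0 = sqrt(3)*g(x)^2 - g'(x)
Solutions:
 g(x) = -1/(C1 + sqrt(3)*x)


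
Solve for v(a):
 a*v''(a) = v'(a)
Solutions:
 v(a) = C1 + C2*a^2


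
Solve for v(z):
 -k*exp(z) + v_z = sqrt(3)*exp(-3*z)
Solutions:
 v(z) = C1 + k*exp(z) - sqrt(3)*exp(-3*z)/3


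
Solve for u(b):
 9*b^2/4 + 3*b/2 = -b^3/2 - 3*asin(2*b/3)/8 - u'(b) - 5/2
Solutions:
 u(b) = C1 - b^4/8 - 3*b^3/4 - 3*b^2/4 - 3*b*asin(2*b/3)/8 - 5*b/2 - 3*sqrt(9 - 4*b^2)/16


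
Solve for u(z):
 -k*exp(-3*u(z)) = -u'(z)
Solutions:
 u(z) = log(C1 + 3*k*z)/3
 u(z) = log((-3^(1/3) - 3^(5/6)*I)*(C1 + k*z)^(1/3)/2)
 u(z) = log((-3^(1/3) + 3^(5/6)*I)*(C1 + k*z)^(1/3)/2)


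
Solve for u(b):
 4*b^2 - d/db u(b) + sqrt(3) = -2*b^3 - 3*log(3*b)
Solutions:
 u(b) = C1 + b^4/2 + 4*b^3/3 + 3*b*log(b) - 3*b + sqrt(3)*b + b*log(27)


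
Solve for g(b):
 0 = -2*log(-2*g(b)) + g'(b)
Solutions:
 -Integral(1/(log(-_y) + log(2)), (_y, g(b)))/2 = C1 - b


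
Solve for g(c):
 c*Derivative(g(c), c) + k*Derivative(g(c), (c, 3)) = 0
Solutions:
 g(c) = C1 + Integral(C2*airyai(c*(-1/k)^(1/3)) + C3*airybi(c*(-1/k)^(1/3)), c)


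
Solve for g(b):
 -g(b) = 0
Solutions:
 g(b) = 0


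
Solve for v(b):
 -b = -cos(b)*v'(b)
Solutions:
 v(b) = C1 + Integral(b/cos(b), b)


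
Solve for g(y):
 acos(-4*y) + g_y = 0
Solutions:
 g(y) = C1 - y*acos(-4*y) - sqrt(1 - 16*y^2)/4


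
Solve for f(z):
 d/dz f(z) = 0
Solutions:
 f(z) = C1


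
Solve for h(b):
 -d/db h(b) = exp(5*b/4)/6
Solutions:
 h(b) = C1 - 2*exp(5*b/4)/15


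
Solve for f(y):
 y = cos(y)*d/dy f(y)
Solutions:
 f(y) = C1 + Integral(y/cos(y), y)


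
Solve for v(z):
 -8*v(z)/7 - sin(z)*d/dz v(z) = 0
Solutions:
 v(z) = C1*(cos(z) + 1)^(4/7)/(cos(z) - 1)^(4/7)


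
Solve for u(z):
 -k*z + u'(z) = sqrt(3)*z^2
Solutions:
 u(z) = C1 + k*z^2/2 + sqrt(3)*z^3/3


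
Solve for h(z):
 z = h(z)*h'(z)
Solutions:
 h(z) = -sqrt(C1 + z^2)
 h(z) = sqrt(C1 + z^2)


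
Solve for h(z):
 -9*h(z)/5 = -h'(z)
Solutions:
 h(z) = C1*exp(9*z/5)


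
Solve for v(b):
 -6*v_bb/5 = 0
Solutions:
 v(b) = C1 + C2*b


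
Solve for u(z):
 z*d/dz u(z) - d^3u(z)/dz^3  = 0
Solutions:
 u(z) = C1 + Integral(C2*airyai(z) + C3*airybi(z), z)


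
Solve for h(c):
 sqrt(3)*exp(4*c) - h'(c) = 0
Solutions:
 h(c) = C1 + sqrt(3)*exp(4*c)/4


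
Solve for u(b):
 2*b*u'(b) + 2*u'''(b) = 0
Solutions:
 u(b) = C1 + Integral(C2*airyai(-b) + C3*airybi(-b), b)


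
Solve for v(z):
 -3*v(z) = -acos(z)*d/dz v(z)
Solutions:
 v(z) = C1*exp(3*Integral(1/acos(z), z))


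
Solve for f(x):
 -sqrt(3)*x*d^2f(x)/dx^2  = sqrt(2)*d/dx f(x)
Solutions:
 f(x) = C1 + C2*x^(1 - sqrt(6)/3)


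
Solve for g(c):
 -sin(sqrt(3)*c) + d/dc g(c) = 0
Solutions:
 g(c) = C1 - sqrt(3)*cos(sqrt(3)*c)/3


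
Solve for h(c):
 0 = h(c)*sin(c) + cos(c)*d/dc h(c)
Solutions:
 h(c) = C1*cos(c)


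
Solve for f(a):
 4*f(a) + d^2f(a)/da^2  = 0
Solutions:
 f(a) = C1*sin(2*a) + C2*cos(2*a)


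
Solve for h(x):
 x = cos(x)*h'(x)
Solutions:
 h(x) = C1 + Integral(x/cos(x), x)


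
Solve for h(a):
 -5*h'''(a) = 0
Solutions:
 h(a) = C1 + C2*a + C3*a^2


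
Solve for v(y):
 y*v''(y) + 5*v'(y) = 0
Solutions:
 v(y) = C1 + C2/y^4


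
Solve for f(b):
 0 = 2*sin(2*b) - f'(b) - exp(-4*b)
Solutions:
 f(b) = C1 - cos(2*b) + exp(-4*b)/4


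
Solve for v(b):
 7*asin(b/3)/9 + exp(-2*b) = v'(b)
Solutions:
 v(b) = C1 + 7*b*asin(b/3)/9 + 7*sqrt(9 - b^2)/9 - exp(-2*b)/2


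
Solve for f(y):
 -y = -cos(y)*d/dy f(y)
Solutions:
 f(y) = C1 + Integral(y/cos(y), y)


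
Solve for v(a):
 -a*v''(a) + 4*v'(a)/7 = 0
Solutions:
 v(a) = C1 + C2*a^(11/7)


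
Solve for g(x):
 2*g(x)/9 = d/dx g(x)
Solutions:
 g(x) = C1*exp(2*x/9)


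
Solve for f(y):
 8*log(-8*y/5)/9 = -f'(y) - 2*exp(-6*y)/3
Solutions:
 f(y) = C1 - 8*y*log(-y)/9 + 8*y*(-3*log(2) + 1 + log(5))/9 + exp(-6*y)/9


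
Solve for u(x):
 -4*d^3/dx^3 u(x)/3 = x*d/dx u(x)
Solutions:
 u(x) = C1 + Integral(C2*airyai(-6^(1/3)*x/2) + C3*airybi(-6^(1/3)*x/2), x)


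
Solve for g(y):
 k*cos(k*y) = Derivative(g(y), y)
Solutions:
 g(y) = C1 + sin(k*y)


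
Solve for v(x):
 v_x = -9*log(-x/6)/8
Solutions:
 v(x) = C1 - 9*x*log(-x)/8 + 9*x*(1 + log(6))/8


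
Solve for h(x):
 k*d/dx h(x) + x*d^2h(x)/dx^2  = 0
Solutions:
 h(x) = C1 + x^(1 - re(k))*(C2*sin(log(x)*Abs(im(k))) + C3*cos(log(x)*im(k)))


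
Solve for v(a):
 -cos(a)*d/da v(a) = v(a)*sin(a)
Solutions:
 v(a) = C1*cos(a)


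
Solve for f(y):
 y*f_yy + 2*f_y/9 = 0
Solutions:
 f(y) = C1 + C2*y^(7/9)


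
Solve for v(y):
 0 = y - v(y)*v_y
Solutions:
 v(y) = -sqrt(C1 + y^2)
 v(y) = sqrt(C1 + y^2)


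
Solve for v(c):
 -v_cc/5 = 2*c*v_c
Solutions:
 v(c) = C1 + C2*erf(sqrt(5)*c)


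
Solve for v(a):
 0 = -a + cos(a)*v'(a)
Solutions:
 v(a) = C1 + Integral(a/cos(a), a)


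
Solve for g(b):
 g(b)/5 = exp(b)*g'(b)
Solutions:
 g(b) = C1*exp(-exp(-b)/5)


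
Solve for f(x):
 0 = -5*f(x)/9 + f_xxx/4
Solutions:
 f(x) = C3*exp(60^(1/3)*x/3) + (C1*sin(20^(1/3)*3^(5/6)*x/6) + C2*cos(20^(1/3)*3^(5/6)*x/6))*exp(-60^(1/3)*x/6)


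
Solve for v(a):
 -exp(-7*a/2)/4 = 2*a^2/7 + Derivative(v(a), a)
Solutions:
 v(a) = C1 - 2*a^3/21 + exp(-7*a/2)/14


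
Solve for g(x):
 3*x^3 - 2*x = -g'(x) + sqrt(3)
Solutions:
 g(x) = C1 - 3*x^4/4 + x^2 + sqrt(3)*x


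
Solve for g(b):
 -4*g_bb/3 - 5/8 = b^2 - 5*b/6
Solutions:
 g(b) = C1 + C2*b - b^4/16 + 5*b^3/48 - 15*b^2/64


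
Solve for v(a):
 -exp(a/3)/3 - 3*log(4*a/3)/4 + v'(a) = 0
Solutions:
 v(a) = C1 + 3*a*log(a)/4 + 3*a*(-log(3) - 1 + 2*log(2))/4 + exp(a/3)


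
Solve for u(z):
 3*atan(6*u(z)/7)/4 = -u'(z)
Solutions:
 Integral(1/atan(6*_y/7), (_y, u(z))) = C1 - 3*z/4


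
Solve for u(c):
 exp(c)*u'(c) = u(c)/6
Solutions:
 u(c) = C1*exp(-exp(-c)/6)


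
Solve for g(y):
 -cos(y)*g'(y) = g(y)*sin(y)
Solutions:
 g(y) = C1*cos(y)


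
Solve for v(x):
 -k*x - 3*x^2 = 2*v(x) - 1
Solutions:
 v(x) = -k*x/2 - 3*x^2/2 + 1/2


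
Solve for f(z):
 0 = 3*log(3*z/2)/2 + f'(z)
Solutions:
 f(z) = C1 - 3*z*log(z)/2 - 3*z*log(3)/2 + 3*z*log(2)/2 + 3*z/2


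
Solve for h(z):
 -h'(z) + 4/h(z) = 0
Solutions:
 h(z) = -sqrt(C1 + 8*z)
 h(z) = sqrt(C1 + 8*z)


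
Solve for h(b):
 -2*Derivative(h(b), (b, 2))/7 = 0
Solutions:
 h(b) = C1 + C2*b


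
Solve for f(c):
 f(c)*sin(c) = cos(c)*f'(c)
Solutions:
 f(c) = C1/cos(c)


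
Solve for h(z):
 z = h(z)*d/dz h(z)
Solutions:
 h(z) = -sqrt(C1 + z^2)
 h(z) = sqrt(C1 + z^2)


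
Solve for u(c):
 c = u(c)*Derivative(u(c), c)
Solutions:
 u(c) = -sqrt(C1 + c^2)
 u(c) = sqrt(C1 + c^2)


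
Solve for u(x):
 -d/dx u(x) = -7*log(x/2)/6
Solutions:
 u(x) = C1 + 7*x*log(x)/6 - 7*x/6 - 7*x*log(2)/6


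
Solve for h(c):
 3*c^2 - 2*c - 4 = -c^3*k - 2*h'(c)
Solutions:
 h(c) = C1 - c^4*k/8 - c^3/2 + c^2/2 + 2*c


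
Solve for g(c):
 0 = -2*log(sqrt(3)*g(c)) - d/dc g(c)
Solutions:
 Integral(1/(2*log(_y) + log(3)), (_y, g(c))) = C1 - c


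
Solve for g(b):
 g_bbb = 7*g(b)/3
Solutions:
 g(b) = C3*exp(3^(2/3)*7^(1/3)*b/3) + (C1*sin(3^(1/6)*7^(1/3)*b/2) + C2*cos(3^(1/6)*7^(1/3)*b/2))*exp(-3^(2/3)*7^(1/3)*b/6)


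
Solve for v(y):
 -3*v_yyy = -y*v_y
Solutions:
 v(y) = C1 + Integral(C2*airyai(3^(2/3)*y/3) + C3*airybi(3^(2/3)*y/3), y)


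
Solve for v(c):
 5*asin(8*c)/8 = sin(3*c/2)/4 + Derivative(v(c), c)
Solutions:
 v(c) = C1 + 5*c*asin(8*c)/8 + 5*sqrt(1 - 64*c^2)/64 + cos(3*c/2)/6


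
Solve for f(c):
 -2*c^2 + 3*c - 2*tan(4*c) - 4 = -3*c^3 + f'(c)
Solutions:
 f(c) = C1 + 3*c^4/4 - 2*c^3/3 + 3*c^2/2 - 4*c + log(cos(4*c))/2


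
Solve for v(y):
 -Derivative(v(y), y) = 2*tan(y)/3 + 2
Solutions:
 v(y) = C1 - 2*y + 2*log(cos(y))/3


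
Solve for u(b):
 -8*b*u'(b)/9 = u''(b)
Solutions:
 u(b) = C1 + C2*erf(2*b/3)


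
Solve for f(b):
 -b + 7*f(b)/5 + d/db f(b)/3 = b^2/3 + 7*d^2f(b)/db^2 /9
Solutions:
 f(b) = C1*exp(3*b*(5 - sqrt(1005))/70) + C2*exp(3*b*(5 + sqrt(1005))/70) + 5*b^2/21 + 265*b/441 + 125/1029


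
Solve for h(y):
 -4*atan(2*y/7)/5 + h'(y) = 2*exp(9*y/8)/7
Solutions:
 h(y) = C1 + 4*y*atan(2*y/7)/5 + 16*exp(9*y/8)/63 - 7*log(4*y^2 + 49)/5


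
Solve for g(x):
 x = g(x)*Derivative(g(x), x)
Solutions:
 g(x) = -sqrt(C1 + x^2)
 g(x) = sqrt(C1 + x^2)


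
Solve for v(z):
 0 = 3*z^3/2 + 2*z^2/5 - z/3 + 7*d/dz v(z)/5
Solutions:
 v(z) = C1 - 15*z^4/56 - 2*z^3/21 + 5*z^2/42


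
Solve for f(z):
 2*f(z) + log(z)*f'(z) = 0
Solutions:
 f(z) = C1*exp(-2*li(z))


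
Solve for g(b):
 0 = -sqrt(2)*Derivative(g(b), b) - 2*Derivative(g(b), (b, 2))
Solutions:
 g(b) = C1 + C2*exp(-sqrt(2)*b/2)


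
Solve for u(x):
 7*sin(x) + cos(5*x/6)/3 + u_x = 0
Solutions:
 u(x) = C1 - 2*sin(5*x/6)/5 + 7*cos(x)


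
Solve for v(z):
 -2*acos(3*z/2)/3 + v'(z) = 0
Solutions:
 v(z) = C1 + 2*z*acos(3*z/2)/3 - 2*sqrt(4 - 9*z^2)/9


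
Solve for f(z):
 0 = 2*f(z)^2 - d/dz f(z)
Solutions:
 f(z) = -1/(C1 + 2*z)


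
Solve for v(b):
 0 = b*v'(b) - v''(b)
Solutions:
 v(b) = C1 + C2*erfi(sqrt(2)*b/2)


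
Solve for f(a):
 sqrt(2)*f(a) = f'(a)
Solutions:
 f(a) = C1*exp(sqrt(2)*a)


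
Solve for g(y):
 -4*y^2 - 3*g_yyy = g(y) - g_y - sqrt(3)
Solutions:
 g(y) = C1*exp(2^(1/3)*y*(2/(sqrt(77) + 9)^(1/3) + 2^(1/3)*(sqrt(77) + 9)^(1/3))/12)*sin(2^(1/3)*sqrt(3)*y*(-2^(1/3)*(sqrt(77) + 9)^(1/3) + 2/(sqrt(77) + 9)^(1/3))/12) + C2*exp(2^(1/3)*y*(2/(sqrt(77) + 9)^(1/3) + 2^(1/3)*(sqrt(77) + 9)^(1/3))/12)*cos(2^(1/3)*sqrt(3)*y*(-2^(1/3)*(sqrt(77) + 9)^(1/3) + 2/(sqrt(77) + 9)^(1/3))/12) + C3*exp(-2^(1/3)*y*(2/(sqrt(77) + 9)^(1/3) + 2^(1/3)*(sqrt(77) + 9)^(1/3))/6) - 4*y^2 - 8*y - 8 + sqrt(3)


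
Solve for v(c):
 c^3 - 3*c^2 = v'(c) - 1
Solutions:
 v(c) = C1 + c^4/4 - c^3 + c


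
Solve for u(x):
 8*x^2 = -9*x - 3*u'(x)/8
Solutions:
 u(x) = C1 - 64*x^3/9 - 12*x^2


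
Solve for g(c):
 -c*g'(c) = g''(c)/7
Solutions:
 g(c) = C1 + C2*erf(sqrt(14)*c/2)


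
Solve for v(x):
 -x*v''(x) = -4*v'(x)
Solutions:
 v(x) = C1 + C2*x^5


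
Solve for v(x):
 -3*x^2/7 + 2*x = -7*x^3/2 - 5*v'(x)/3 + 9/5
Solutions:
 v(x) = C1 - 21*x^4/40 + 3*x^3/35 - 3*x^2/5 + 27*x/25


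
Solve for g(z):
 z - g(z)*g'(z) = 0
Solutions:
 g(z) = -sqrt(C1 + z^2)
 g(z) = sqrt(C1 + z^2)


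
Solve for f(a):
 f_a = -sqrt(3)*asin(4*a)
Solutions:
 f(a) = C1 - sqrt(3)*(a*asin(4*a) + sqrt(1 - 16*a^2)/4)


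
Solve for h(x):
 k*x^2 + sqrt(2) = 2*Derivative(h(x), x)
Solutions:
 h(x) = C1 + k*x^3/6 + sqrt(2)*x/2


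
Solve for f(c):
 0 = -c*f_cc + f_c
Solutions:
 f(c) = C1 + C2*c^2


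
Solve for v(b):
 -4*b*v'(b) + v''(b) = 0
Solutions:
 v(b) = C1 + C2*erfi(sqrt(2)*b)


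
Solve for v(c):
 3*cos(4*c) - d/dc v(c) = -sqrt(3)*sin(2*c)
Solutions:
 v(c) = C1 + 3*sin(4*c)/4 - sqrt(3)*cos(2*c)/2


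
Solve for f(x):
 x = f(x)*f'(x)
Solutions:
 f(x) = -sqrt(C1 + x^2)
 f(x) = sqrt(C1 + x^2)


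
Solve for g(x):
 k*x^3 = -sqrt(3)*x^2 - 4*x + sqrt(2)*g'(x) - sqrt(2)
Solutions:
 g(x) = C1 + sqrt(2)*k*x^4/8 + sqrt(6)*x^3/6 + sqrt(2)*x^2 + x


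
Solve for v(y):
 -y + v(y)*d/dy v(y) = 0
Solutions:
 v(y) = -sqrt(C1 + y^2)
 v(y) = sqrt(C1 + y^2)


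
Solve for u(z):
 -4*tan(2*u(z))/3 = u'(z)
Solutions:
 u(z) = -asin(C1*exp(-8*z/3))/2 + pi/2
 u(z) = asin(C1*exp(-8*z/3))/2


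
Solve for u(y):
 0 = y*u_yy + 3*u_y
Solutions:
 u(y) = C1 + C2/y^2


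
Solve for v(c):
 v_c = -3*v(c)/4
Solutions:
 v(c) = C1*exp(-3*c/4)


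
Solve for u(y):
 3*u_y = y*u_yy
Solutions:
 u(y) = C1 + C2*y^4


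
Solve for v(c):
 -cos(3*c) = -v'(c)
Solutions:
 v(c) = C1 + sin(3*c)/3


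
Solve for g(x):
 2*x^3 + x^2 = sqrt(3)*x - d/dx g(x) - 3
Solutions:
 g(x) = C1 - x^4/2 - x^3/3 + sqrt(3)*x^2/2 - 3*x


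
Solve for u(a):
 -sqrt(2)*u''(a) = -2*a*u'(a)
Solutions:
 u(a) = C1 + C2*erfi(2^(3/4)*a/2)


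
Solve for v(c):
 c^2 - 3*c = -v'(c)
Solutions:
 v(c) = C1 - c^3/3 + 3*c^2/2


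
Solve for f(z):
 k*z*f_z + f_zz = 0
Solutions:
 f(z) = Piecewise((-sqrt(2)*sqrt(pi)*C1*erf(sqrt(2)*sqrt(k)*z/2)/(2*sqrt(k)) - C2, (k > 0) | (k < 0)), (-C1*z - C2, True))


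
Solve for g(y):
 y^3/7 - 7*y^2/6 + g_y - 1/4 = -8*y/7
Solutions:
 g(y) = C1 - y^4/28 + 7*y^3/18 - 4*y^2/7 + y/4


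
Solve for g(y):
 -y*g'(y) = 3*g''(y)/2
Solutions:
 g(y) = C1 + C2*erf(sqrt(3)*y/3)


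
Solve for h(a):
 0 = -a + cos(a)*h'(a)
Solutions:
 h(a) = C1 + Integral(a/cos(a), a)


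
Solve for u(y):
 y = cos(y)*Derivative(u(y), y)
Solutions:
 u(y) = C1 + Integral(y/cos(y), y)


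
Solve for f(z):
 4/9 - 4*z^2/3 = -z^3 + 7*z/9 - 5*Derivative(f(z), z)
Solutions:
 f(z) = C1 - z^4/20 + 4*z^3/45 + 7*z^2/90 - 4*z/45


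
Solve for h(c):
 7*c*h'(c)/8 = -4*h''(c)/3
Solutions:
 h(c) = C1 + C2*erf(sqrt(21)*c/8)


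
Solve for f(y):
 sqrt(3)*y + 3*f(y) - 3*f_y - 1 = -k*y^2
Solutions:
 f(y) = C1*exp(y) - k*y^2/3 - 2*k*y/3 - 2*k/3 - sqrt(3)*y/3 - sqrt(3)/3 + 1/3


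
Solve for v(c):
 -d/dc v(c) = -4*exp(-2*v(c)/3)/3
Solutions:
 v(c) = 3*log(-sqrt(C1 + 4*c)) - 3*log(3) + 3*log(2)/2
 v(c) = 3*log(C1 + 4*c)/2 - 3*log(3) + 3*log(2)/2


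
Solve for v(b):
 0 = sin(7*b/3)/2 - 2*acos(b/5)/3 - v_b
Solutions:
 v(b) = C1 - 2*b*acos(b/5)/3 + 2*sqrt(25 - b^2)/3 - 3*cos(7*b/3)/14


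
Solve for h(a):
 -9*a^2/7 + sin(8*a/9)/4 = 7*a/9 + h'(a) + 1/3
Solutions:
 h(a) = C1 - 3*a^3/7 - 7*a^2/18 - a/3 - 9*cos(8*a/9)/32


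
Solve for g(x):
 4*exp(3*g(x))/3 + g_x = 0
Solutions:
 g(x) = log((-1 - sqrt(3)*I)*(1/(C1 + 4*x))^(1/3)/2)
 g(x) = log((-1 + sqrt(3)*I)*(1/(C1 + 4*x))^(1/3)/2)
 g(x) = log(1/(C1 + 4*x))/3


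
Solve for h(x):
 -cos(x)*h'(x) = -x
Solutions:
 h(x) = C1 + Integral(x/cos(x), x)


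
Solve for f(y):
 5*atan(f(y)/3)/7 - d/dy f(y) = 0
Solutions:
 Integral(1/atan(_y/3), (_y, f(y))) = C1 + 5*y/7


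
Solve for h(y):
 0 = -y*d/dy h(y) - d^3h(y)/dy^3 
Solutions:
 h(y) = C1 + Integral(C2*airyai(-y) + C3*airybi(-y), y)


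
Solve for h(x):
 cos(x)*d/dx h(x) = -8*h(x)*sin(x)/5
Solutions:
 h(x) = C1*cos(x)^(8/5)


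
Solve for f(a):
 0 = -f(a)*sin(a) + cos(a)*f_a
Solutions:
 f(a) = C1/cos(a)


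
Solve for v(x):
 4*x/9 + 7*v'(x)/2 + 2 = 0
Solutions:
 v(x) = C1 - 4*x^2/63 - 4*x/7


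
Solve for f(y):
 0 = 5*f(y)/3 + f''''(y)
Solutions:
 f(y) = (C1*sin(sqrt(2)*3^(3/4)*5^(1/4)*y/6) + C2*cos(sqrt(2)*3^(3/4)*5^(1/4)*y/6))*exp(-sqrt(2)*3^(3/4)*5^(1/4)*y/6) + (C3*sin(sqrt(2)*3^(3/4)*5^(1/4)*y/6) + C4*cos(sqrt(2)*3^(3/4)*5^(1/4)*y/6))*exp(sqrt(2)*3^(3/4)*5^(1/4)*y/6)


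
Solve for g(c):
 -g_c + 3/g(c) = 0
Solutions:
 g(c) = -sqrt(C1 + 6*c)
 g(c) = sqrt(C1 + 6*c)


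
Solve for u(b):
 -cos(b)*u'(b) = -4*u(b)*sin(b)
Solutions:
 u(b) = C1/cos(b)^4


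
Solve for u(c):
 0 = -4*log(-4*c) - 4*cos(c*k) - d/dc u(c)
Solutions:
 u(c) = C1 - 4*c*log(-c) - 8*c*log(2) + 4*c - 4*Piecewise((sin(c*k)/k, Ne(k, 0)), (c, True))


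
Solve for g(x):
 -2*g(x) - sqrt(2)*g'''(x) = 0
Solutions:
 g(x) = C3*exp(-2^(1/6)*x) + (C1*sin(2^(1/6)*sqrt(3)*x/2) + C2*cos(2^(1/6)*sqrt(3)*x/2))*exp(2^(1/6)*x/2)


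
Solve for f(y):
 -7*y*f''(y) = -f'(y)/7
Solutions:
 f(y) = C1 + C2*y^(50/49)


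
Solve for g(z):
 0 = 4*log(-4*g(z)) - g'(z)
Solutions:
 -Integral(1/(log(-_y) + 2*log(2)), (_y, g(z)))/4 = C1 - z


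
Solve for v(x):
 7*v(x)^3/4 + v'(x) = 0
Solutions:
 v(x) = -sqrt(2)*sqrt(-1/(C1 - 7*x))
 v(x) = sqrt(2)*sqrt(-1/(C1 - 7*x))


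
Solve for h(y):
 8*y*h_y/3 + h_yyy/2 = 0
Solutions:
 h(y) = C1 + Integral(C2*airyai(-2*2^(1/3)*3^(2/3)*y/3) + C3*airybi(-2*2^(1/3)*3^(2/3)*y/3), y)


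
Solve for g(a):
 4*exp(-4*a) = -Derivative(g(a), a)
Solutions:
 g(a) = C1 + exp(-4*a)


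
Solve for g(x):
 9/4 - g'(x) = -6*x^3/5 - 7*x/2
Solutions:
 g(x) = C1 + 3*x^4/10 + 7*x^2/4 + 9*x/4


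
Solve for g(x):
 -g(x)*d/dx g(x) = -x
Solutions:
 g(x) = -sqrt(C1 + x^2)
 g(x) = sqrt(C1 + x^2)


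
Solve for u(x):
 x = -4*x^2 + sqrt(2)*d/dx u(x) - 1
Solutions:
 u(x) = C1 + 2*sqrt(2)*x^3/3 + sqrt(2)*x^2/4 + sqrt(2)*x/2


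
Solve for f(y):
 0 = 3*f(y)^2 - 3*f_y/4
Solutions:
 f(y) = -1/(C1 + 4*y)


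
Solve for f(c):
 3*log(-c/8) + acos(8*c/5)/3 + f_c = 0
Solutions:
 f(c) = C1 - 3*c*log(-c) - c*acos(8*c/5)/3 + 3*c + 9*c*log(2) + sqrt(25 - 64*c^2)/24


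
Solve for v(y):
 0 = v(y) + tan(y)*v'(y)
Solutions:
 v(y) = C1/sin(y)


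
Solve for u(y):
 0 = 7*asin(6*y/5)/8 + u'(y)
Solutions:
 u(y) = C1 - 7*y*asin(6*y/5)/8 - 7*sqrt(25 - 36*y^2)/48


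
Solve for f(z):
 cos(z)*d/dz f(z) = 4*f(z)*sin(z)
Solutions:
 f(z) = C1/cos(z)^4


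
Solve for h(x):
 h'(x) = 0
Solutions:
 h(x) = C1


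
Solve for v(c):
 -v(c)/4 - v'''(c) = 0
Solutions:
 v(c) = C3*exp(-2^(1/3)*c/2) + (C1*sin(2^(1/3)*sqrt(3)*c/4) + C2*cos(2^(1/3)*sqrt(3)*c/4))*exp(2^(1/3)*c/4)


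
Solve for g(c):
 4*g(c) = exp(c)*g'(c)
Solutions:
 g(c) = C1*exp(-4*exp(-c))


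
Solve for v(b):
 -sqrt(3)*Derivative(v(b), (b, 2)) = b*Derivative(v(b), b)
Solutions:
 v(b) = C1 + C2*erf(sqrt(2)*3^(3/4)*b/6)


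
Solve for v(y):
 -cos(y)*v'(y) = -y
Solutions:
 v(y) = C1 + Integral(y/cos(y), y)


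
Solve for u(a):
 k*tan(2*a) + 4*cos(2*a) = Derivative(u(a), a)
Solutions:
 u(a) = C1 - k*log(cos(2*a))/2 + 2*sin(2*a)


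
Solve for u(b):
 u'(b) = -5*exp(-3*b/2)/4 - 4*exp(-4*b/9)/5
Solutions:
 u(b) = C1 + 5*exp(-3*b/2)/6 + 9*exp(-4*b/9)/5


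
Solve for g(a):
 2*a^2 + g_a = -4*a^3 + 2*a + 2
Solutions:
 g(a) = C1 - a^4 - 2*a^3/3 + a^2 + 2*a


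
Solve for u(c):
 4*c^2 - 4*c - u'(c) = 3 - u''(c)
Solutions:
 u(c) = C1 + C2*exp(c) + 4*c^3/3 + 2*c^2 + c


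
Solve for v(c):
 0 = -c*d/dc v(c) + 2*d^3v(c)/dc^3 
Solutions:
 v(c) = C1 + Integral(C2*airyai(2^(2/3)*c/2) + C3*airybi(2^(2/3)*c/2), c)


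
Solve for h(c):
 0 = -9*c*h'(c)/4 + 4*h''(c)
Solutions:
 h(c) = C1 + C2*erfi(3*sqrt(2)*c/8)


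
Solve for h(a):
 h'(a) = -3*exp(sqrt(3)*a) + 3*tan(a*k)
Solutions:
 h(a) = C1 + 3*Piecewise((-log(cos(a*k))/k, Ne(k, 0)), (0, True)) - sqrt(3)*exp(sqrt(3)*a)


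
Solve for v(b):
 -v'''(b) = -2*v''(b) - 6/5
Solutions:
 v(b) = C1 + C2*b + C3*exp(2*b) - 3*b^2/10


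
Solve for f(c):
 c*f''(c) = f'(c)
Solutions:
 f(c) = C1 + C2*c^2


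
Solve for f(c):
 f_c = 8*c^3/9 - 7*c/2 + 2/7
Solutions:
 f(c) = C1 + 2*c^4/9 - 7*c^2/4 + 2*c/7


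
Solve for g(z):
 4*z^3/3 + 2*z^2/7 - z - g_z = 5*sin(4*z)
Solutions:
 g(z) = C1 + z^4/3 + 2*z^3/21 - z^2/2 + 5*cos(4*z)/4


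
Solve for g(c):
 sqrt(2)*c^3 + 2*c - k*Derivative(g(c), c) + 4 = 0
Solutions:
 g(c) = C1 + sqrt(2)*c^4/(4*k) + c^2/k + 4*c/k


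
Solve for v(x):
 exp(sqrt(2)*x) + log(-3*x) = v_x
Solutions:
 v(x) = C1 + x*log(-x) + x*(-1 + log(3)) + sqrt(2)*exp(sqrt(2)*x)/2


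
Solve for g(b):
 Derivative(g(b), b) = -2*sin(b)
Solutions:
 g(b) = C1 + 2*cos(b)


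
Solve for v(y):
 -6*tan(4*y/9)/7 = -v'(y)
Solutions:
 v(y) = C1 - 27*log(cos(4*y/9))/14


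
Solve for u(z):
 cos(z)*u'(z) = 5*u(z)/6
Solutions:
 u(z) = C1*(sin(z) + 1)^(5/12)/(sin(z) - 1)^(5/12)


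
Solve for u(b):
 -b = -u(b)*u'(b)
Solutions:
 u(b) = -sqrt(C1 + b^2)
 u(b) = sqrt(C1 + b^2)


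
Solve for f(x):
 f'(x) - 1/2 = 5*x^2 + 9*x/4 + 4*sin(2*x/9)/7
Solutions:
 f(x) = C1 + 5*x^3/3 + 9*x^2/8 + x/2 - 18*cos(2*x/9)/7


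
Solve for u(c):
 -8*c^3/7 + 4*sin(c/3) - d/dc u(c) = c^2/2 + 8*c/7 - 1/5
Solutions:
 u(c) = C1 - 2*c^4/7 - c^3/6 - 4*c^2/7 + c/5 - 12*cos(c/3)


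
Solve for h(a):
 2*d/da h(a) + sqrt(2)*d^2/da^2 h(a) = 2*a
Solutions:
 h(a) = C1 + C2*exp(-sqrt(2)*a) + a^2/2 - sqrt(2)*a/2


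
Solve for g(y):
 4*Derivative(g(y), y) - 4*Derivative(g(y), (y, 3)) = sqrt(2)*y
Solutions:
 g(y) = C1 + C2*exp(-y) + C3*exp(y) + sqrt(2)*y^2/8


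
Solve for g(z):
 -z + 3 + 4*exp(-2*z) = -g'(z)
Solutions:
 g(z) = C1 + z^2/2 - 3*z + 2*exp(-2*z)


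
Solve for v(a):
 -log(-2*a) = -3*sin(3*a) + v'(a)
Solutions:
 v(a) = C1 - a*log(-a) - a*log(2) + a - cos(3*a)


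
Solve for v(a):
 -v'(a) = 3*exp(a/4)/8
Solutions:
 v(a) = C1 - 3*exp(a/4)/2


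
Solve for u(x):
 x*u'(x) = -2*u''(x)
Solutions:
 u(x) = C1 + C2*erf(x/2)


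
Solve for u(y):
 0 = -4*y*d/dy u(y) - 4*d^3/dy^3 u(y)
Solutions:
 u(y) = C1 + Integral(C2*airyai(-y) + C3*airybi(-y), y)


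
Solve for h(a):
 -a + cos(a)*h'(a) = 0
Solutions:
 h(a) = C1 + Integral(a/cos(a), a)


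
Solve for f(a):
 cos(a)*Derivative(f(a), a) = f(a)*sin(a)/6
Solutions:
 f(a) = C1/cos(a)^(1/6)


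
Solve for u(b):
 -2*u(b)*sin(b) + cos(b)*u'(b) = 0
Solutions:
 u(b) = C1/cos(b)^2


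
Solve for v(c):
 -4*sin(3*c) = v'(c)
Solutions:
 v(c) = C1 + 4*cos(3*c)/3


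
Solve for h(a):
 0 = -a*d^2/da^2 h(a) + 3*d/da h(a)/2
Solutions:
 h(a) = C1 + C2*a^(5/2)


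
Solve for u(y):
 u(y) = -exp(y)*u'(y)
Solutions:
 u(y) = C1*exp(exp(-y))


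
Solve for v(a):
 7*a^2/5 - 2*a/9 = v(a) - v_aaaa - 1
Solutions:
 v(a) = C1*exp(-a) + C2*exp(a) + C3*sin(a) + C4*cos(a) + 7*a^2/5 - 2*a/9 + 1


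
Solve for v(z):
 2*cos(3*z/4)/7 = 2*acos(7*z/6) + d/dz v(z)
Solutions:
 v(z) = C1 - 2*z*acos(7*z/6) + 2*sqrt(36 - 49*z^2)/7 + 8*sin(3*z/4)/21


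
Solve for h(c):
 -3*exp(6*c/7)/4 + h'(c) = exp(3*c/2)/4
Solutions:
 h(c) = C1 + 7*exp(6*c/7)/8 + exp(3*c/2)/6


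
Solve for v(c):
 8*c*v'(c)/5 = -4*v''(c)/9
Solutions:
 v(c) = C1 + C2*erf(3*sqrt(5)*c/5)


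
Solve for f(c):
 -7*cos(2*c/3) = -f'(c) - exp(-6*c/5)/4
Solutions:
 f(c) = C1 + 21*sin(2*c/3)/2 + 5*exp(-6*c/5)/24


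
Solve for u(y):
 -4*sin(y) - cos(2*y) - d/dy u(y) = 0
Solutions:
 u(y) = C1 - sin(2*y)/2 + 4*cos(y)


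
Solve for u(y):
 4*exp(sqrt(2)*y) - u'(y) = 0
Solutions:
 u(y) = C1 + 2*sqrt(2)*exp(sqrt(2)*y)


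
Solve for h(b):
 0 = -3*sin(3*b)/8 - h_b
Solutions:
 h(b) = C1 + cos(3*b)/8


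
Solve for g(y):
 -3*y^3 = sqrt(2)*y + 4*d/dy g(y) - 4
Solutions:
 g(y) = C1 - 3*y^4/16 - sqrt(2)*y^2/8 + y


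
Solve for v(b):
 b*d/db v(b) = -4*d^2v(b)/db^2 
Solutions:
 v(b) = C1 + C2*erf(sqrt(2)*b/4)


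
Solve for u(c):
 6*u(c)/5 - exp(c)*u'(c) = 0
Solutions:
 u(c) = C1*exp(-6*exp(-c)/5)


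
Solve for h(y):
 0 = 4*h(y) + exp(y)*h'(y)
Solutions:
 h(y) = C1*exp(4*exp(-y))


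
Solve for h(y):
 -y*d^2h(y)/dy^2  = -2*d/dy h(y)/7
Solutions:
 h(y) = C1 + C2*y^(9/7)


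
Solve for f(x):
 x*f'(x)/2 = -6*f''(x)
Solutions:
 f(x) = C1 + C2*erf(sqrt(6)*x/12)


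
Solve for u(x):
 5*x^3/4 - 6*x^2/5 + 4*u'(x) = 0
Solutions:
 u(x) = C1 - 5*x^4/64 + x^3/10
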